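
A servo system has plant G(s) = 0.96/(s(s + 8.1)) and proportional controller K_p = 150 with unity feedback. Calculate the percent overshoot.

Closed-loop characteristic equation: s² + 8.1s + 144 = 0, so ω_n = 12 rad/s and ζ = 8.1/(2·12) = 0.3375.
%OS = 100·exp(−πζ/√(1−ζ²)) = 100·exp(−π·0.3375/√0.8861) = 32.4%.

32.4%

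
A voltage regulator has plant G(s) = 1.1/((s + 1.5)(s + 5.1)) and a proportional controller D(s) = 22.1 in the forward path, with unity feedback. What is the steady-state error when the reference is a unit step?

The loop is type 0. Static position error constant K_pos = D(0)·G(0) = 22.1·0.1438 = 3.178.
Steady-state error to a unit step: e_ss = 1/(1+K_pos) = 1/4.178 = 0.239.

0.239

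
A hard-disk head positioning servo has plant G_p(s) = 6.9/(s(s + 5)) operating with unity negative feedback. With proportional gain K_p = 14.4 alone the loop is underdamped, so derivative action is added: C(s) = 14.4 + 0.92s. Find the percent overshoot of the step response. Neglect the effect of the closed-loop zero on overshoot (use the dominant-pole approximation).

11.4%

Forward path: (14.4 + 0.92s)·6.9/(s(s+5)). The closed-loop characteristic equation is s² + (5 + 6.9·0.92)s + 6.9·14.4 = 0.
That is s² + 11.35s + 99.36 = 0, so ω_n = 9.968 rad/s and ζ = 11.35/(2·9.968) = 0.5692.
%OS = 100·exp(−πζ/√(1−ζ²)) = 11.4%.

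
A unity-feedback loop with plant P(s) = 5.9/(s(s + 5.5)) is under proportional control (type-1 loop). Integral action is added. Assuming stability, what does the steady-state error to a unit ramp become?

The integrator raises the loop to type 2, so K_v → ∞ and e_ss to a ramp is zero.

0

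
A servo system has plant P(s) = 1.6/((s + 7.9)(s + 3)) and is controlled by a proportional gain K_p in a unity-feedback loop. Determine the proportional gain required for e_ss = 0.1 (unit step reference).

For a type-0 loop with proportional control, e_ss = 1/(1 + K_p·P(0)).
P(0) = 0.06751. Require 1/(1 + K_p·0.06751) = 0.1, so 1 + 0.06751·K_p = 10.
K_p = (10 − 1)/0.06751 = 133.

K_p = 133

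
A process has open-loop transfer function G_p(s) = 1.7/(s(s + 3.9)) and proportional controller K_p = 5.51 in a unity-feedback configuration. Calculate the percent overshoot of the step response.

7.45%

Closed-loop characteristic equation: s² + 3.9s + 9.367 = 0, so ω_n = 3.061 rad/s and ζ = 3.9/(2·3.061) = 0.6371.
%OS = 100·exp(−πζ/√(1−ζ²)) = 100·exp(−π·0.6371/√0.5941) = 7.45%.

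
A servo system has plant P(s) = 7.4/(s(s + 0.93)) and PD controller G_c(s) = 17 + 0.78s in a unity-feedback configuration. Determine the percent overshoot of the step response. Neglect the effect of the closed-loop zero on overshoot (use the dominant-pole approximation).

37.4%

Forward path: (17 + 0.78s)·7.4/(s(s+0.93)). The closed-loop characteristic equation is s² + (0.93 + 7.4·0.78)s + 7.4·17 = 0.
That is s² + 6.702s + 125.8 = 0, so ω_n = 11.22 rad/s and ζ = 6.702/(2·11.22) = 0.2988.
%OS = 100·exp(−πζ/√(1−ζ²)) = 37.4%.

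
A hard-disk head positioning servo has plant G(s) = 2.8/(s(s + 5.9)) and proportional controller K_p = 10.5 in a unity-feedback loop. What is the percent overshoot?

13%

Closed-loop characteristic equation: s² + 5.9s + 29.4 = 0, so ω_n = 5.422 rad/s and ζ = 5.9/(2·5.422) = 0.5441.
%OS = 100·exp(−πζ/√(1−ζ²)) = 100·exp(−π·0.5441/√0.704) = 13%.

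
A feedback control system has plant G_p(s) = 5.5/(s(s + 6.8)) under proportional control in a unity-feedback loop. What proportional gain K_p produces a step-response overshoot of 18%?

From %OS = 100·exp(−πζ/√(1−ζ²)) = 18%, ζ = −ln(0.18)/√(π²+ln²(0.18)) = 0.4791.
Characteristic equation s² + 6.8s + 5.5K_p = 0 gives ζ = 6.8/(2√(5.5K_p)).
Setting ζ = 0.4791: √(5.5K_p) = 6.8/(2·0.4791) = 7.096, so K_p = 50.36/5.5 = 9.16.

K_p = 9.16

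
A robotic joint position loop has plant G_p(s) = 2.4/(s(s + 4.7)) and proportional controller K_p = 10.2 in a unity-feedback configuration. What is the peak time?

Closed-loop characteristic equation: s² + 4.7s + 24.48 = 0, so ω_n = 4.948 rad/s and ζ = 4.7/(2·4.948) = 0.475.
Damped frequency ω_d = ω_n√(1−ζ²) = 4.354 rad/s, so peak time T_p = π/ω_d = 0.722 s.

T_p = 0.722 s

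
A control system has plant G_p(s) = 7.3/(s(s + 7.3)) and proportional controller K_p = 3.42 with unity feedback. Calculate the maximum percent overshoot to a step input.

3.47%

Closed-loop characteristic equation: s² + 7.3s + 24.97 = 0, so ω_n = 4.997 rad/s and ζ = 7.3/(2·4.997) = 0.7305.
%OS = 100·exp(−πζ/√(1−ζ²)) = 100·exp(−π·0.7305/√0.4664) = 3.47%.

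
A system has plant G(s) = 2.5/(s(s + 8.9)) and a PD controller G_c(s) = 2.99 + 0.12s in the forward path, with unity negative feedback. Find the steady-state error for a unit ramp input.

1.19

The loop has one pole at the origin (type 1). Velocity error constant K_v = lim_{s→0} s·G_c(s)G(s) = 2.99·2.5/8.9 = 0.8399.
Steady-state error to a unit ramp: e_ss = 1/K_v = 1.19.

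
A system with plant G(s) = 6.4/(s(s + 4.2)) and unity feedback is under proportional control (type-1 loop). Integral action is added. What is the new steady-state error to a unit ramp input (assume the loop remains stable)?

0

The integrator raises the loop to type 2, so K_v → ∞ and e_ss to a ramp is zero.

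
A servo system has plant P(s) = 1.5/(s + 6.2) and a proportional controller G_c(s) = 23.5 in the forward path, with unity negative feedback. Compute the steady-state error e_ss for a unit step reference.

0.15

The loop is type 0. Static position error constant K_pos = G_c(0)·P(0) = 23.5·0.2419 = 5.685.
Steady-state error to a unit step: e_ss = 1/(1+K_pos) = 1/6.685 = 0.15.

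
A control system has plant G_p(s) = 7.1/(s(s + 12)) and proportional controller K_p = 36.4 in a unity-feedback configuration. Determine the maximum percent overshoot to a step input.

28.3%

The closed-loop denominator s² + 12s + 258.4 gives ω_n = √258.4 = 16.08 and ζ = 12/(2ω_n) = 0.3732.
%OS = 100·exp(−πζ/√(1−ζ²)) = 100·exp(−π·0.3732/√0.8607) = 28.3%.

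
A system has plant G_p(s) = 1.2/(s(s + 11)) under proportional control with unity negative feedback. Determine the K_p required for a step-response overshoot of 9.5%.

K_p = 70.1

From %OS = 100·exp(−πζ/√(1−ζ²)) = 9.5%, ζ = −ln(0.095)/√(π²+ln²(0.095)) = 0.5996.
Characteristic equation s² + 11s + 1.2K_p = 0 gives ζ = 11/(2√(1.2K_p)).
Setting ζ = 0.5996: √(1.2K_p) = 11/(2·0.5996) = 9.172, so K_p = 84.13/1.2 = 70.1.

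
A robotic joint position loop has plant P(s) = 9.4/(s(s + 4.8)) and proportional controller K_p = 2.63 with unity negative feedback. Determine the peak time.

T_p = 0.721 s

Closed-loop characteristic equation: s² + 4.8s + 24.72 = 0, so ω_n = 4.972 rad/s and ζ = 4.8/(2·4.972) = 0.4827.
Damped frequency ω_d = ω_n√(1−ζ²) = 4.355 rad/s, so peak time T_p = π/ω_d = 0.721 s.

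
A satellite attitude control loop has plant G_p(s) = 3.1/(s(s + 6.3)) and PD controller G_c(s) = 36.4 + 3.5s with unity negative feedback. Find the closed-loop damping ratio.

Forward path: (36.4 + 3.5s)·3.1/(s(s+6.3)). The closed-loop characteristic equation is s² + (6.3 + 3.1·3.5)s + 3.1·36.4 = 0.
That is s² + 17.15s + 112.8 = 0, so ω_n = 10.62 rad/s and ζ = 17.15/(2·10.62) = 0.8072.

ζ = 0.807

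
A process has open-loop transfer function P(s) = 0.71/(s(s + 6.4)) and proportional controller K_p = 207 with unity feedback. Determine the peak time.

The closed-loop denominator s² + 6.4s + 147 gives ω_n = √147 = 12.12 and ζ = 6.4/(2ω_n) = 0.264.
Damped frequency ω_d = ω_n√(1−ζ²) = 11.69 rad/s, so peak time T_p = π/ω_d = 0.269 s.

T_p = 0.269 s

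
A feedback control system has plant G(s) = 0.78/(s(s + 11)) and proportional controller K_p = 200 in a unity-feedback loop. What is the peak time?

T_p = 0.28 s

From 1 + K_pG(s) = 0: s² + 11s + 156 = 0 ⇒ ω_n = 12.49, ζ = 0.4404.
Damped frequency ω_d = ω_n√(1−ζ²) = 11.21 rad/s, so peak time T_p = π/ω_d = 0.28 s.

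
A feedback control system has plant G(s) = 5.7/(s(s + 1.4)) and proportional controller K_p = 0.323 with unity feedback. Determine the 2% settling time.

T_s ≈ 5.71 s

From 1 + K_pG(s) = 0: s² + 1.4s + 1.841 = 0 ⇒ ω_n = 1.357, ζ = 0.5159.
2% settling time T_s ≈ 4/(ζω_n) = 4/0.7 = 5.71 s.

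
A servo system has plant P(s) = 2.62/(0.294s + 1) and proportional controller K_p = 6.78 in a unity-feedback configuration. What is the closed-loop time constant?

Closed loop: T(s) = K_p·P/(1+K_p·P) = 17.76/(0.294s + 1 + 17.76), with pole at s = −(1 + 17.76)/0.294 = −63.82.
Closed-loop time constant τ = 1/63.82 = 0.0157 s.

τ = 0.0157 s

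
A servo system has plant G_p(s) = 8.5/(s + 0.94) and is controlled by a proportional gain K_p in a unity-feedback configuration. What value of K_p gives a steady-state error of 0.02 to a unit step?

K_p = 5.42

Steady-state error for a unit step on this type-0 loop is 1/(1 + K_p·G_p(0)).
G_p(0) = 9.043. Require 1/(1 + K_p·9.043) = 0.02, so 1 + 9.043·K_p = 50.
K_p = (50 − 1)/9.043 = 5.42.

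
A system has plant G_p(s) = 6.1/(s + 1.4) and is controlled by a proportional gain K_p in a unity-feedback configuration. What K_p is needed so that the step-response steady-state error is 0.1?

K_p = 2.07

For a type-0 loop with proportional control, e_ss = 1/(1 + K_p·G_p(0)).
G_p(0) = 4.357. Require 1/(1 + K_p·4.357) = 0.1, so 1 + 4.357·K_p = 10.
K_p = (10 − 1)/4.357 = 2.07.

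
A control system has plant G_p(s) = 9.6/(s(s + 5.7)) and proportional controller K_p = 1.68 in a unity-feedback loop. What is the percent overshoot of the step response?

4.22%

Closed-loop characteristic equation: s² + 5.7s + 16.13 = 0, so ω_n = 4.016 rad/s and ζ = 5.7/(2·4.016) = 0.7097.
%OS = 100·exp(−πζ/√(1−ζ²)) = 100·exp(−π·0.7097/√0.4964) = 4.22%.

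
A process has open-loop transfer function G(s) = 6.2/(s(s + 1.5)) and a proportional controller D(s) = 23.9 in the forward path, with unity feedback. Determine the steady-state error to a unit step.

0

The open loop D(s)G(s) has a pole at the origin (type 1), so the static position error constant is infinite and e_ss = 1/(1+∞) = 0.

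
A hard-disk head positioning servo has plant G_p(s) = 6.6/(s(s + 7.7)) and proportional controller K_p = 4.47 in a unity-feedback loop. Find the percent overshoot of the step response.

4.26%

From 1 + K_pG_p(s) = 0: s² + 7.7s + 29.5 = 0 ⇒ ω_n = 5.432, ζ = 0.7088.
%OS = 100·exp(−πζ/√(1−ζ²)) = 100·exp(−π·0.7088/√0.4976) = 4.26%.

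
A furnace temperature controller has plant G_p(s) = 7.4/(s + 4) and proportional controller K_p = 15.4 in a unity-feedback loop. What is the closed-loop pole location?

Closed-loop transfer function: T(s) = K_p·G_p(s)/(1 + K_p·G_p(s)) = 114/(s + 4 + 114) = 114/(s + 118).
The closed-loop pole is at s = −118.

s = -118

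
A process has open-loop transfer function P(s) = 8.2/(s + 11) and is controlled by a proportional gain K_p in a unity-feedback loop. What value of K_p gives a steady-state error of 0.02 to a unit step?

The loop is type 0, so e_ss(step) = 1/(1 + K_pos) with K_pos = K_p·P(0).
P(0) = 0.7455. Require 1/(1 + K_p·0.7455) = 0.02, so 1 + 0.7455·K_p = 50.
K_p = (50 − 1)/0.7455 = 65.7.

K_p = 65.7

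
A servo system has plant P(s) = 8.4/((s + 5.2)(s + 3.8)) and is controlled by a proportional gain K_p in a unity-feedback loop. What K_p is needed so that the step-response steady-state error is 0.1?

Steady-state error for a unit step on this type-0 loop is 1/(1 + K_p·P(0)).
P(0) = 0.4251. Require 1/(1 + K_p·0.4251) = 0.1, so 1 + 0.4251·K_p = 10.
K_p = (10 − 1)/0.4251 = 21.2.

K_p = 21.2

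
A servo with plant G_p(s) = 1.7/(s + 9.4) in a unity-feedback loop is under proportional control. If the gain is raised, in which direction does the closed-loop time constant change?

decrease

The closed-loop bandwidth 9.4+K_p·1.7 grows with K_p, so τ shrinks.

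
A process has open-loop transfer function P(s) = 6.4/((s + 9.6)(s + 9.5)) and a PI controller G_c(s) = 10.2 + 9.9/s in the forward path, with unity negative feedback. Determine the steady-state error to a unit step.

0

The open loop G_c(s)P(s) has a pole at the origin (type 1), so the static position error constant is infinite and e_ss = 1/(1+∞) = 0.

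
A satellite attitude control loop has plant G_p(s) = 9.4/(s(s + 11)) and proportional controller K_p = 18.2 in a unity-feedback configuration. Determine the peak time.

T_p = 0.265 s

Closed-loop characteristic equation: s² + 11s + 171.1 = 0, so ω_n = 13.08 rad/s and ζ = 11/(2·13.08) = 0.4205.
Damped frequency ω_d = ω_n√(1−ζ²) = 11.87 rad/s, so peak time T_p = π/ω_d = 0.265 s.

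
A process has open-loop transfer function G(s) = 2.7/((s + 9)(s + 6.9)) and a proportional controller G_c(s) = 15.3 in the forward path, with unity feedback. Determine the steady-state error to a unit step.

0.601

The loop is type 0. Static position error constant K_pos = G_c(0)·G(0) = 15.3·0.04348 = 0.6652.
Steady-state error to a unit step: e_ss = 1/(1+K_pos) = 1/1.665 = 0.601.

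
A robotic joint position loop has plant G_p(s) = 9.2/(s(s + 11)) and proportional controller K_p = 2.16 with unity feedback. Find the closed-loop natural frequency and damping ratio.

1 + K_p·G_p(s) = 0 gives s² + 11s + 19.87 = 0.
So ω_n² = 19.87 ⇒ ω_n = 4.458 rad/s, and ζ = 11/(2ω_n) = 1.23.

ω_n = 4.46 rad/s, ζ = 1.23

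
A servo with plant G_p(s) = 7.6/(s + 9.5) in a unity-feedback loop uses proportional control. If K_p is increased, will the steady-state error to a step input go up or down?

The position error constant K_pos = K_p·G_p(0) grows with K_p, and e_ss = 1/(1+K_pos) falls.

decrease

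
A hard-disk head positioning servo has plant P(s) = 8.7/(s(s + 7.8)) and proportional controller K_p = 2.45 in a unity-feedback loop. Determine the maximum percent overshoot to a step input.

The closed-loop denominator s² + 7.8s + 21.32 gives ω_n = √21.32 = 4.617 and ζ = 7.8/(2ω_n) = 0.8447.
%OS = 100·exp(−πζ/√(1−ζ²)) = 100·exp(−π·0.8447/√0.2864) = 0.702%.

0.702%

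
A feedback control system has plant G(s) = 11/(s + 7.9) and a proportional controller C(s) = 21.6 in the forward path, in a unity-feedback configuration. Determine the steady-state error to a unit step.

The loop is type 0. Static position error constant K_pos = C(0)·G(0) = 21.6·1.392 = 30.08.
Steady-state error to a unit step: e_ss = 1/(1+K_pos) = 1/31.08 = 0.0322.

0.0322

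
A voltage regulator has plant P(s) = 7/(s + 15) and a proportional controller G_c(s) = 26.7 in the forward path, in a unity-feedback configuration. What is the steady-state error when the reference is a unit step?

0.0743

The loop is type 0. Static position error constant K_pos = G_c(0)·P(0) = 26.7·0.4667 = 12.46.
Steady-state error to a unit step: e_ss = 1/(1+K_pos) = 1/13.46 = 0.0743.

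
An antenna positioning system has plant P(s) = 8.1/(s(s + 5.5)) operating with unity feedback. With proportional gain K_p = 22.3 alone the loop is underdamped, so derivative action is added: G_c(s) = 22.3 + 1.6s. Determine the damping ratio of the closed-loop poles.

ζ = 0.687

Forward path: (22.3 + 1.6s)·8.1/(s(s+5.5)). The closed-loop characteristic equation is s² + (5.5 + 8.1·1.6)s + 8.1·22.3 = 0.
That is s² + 18.46s + 180.6 = 0, so ω_n = 13.44 rad/s and ζ = 18.46/(2·13.44) = 0.6868.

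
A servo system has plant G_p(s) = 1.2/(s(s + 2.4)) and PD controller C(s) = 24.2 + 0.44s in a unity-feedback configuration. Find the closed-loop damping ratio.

ζ = 0.272

Forward path: (24.2 + 0.44s)·1.2/(s(s+2.4)). The closed-loop characteristic equation is s² + (2.4 + 1.2·0.44)s + 1.2·24.2 = 0.
That is s² + 2.928s + 29.04 = 0, so ω_n = 5.389 rad/s and ζ = 2.928/(2·5.389) = 0.2717.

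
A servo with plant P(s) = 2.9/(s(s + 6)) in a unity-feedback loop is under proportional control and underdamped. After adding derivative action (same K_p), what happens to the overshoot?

The derivative term adds K·K_d to the s-coefficient of the characteristic equation, raising 2ζω_n while ω_n is unchanged; ζ increases, so overshoot decreases.

decrease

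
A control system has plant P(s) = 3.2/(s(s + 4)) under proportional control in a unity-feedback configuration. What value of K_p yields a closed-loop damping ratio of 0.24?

K_p = 21.7

Closed-loop characteristic equation: s² + 4s + K_p·3.2 = 0.
So ω_n = √(3.2K_p) and 2ζω_n = 4, giving ζ = 4/(2√(3.2K_p)).
Setting ζ = 0.24: √(3.2K_p) = 4/(2·0.24) = 8.333, so K_p = 69.44/3.2 = 21.7.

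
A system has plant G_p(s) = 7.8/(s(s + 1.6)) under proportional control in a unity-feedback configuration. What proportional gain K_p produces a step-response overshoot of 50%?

From %OS = 100·exp(−πζ/√(1−ζ²)) = 50%, ζ = −ln(0.5)/√(π²+ln²(0.5)) = 0.2155.
Characteristic equation s² + 1.6s + 7.8K_p = 0 gives ζ = 1.6/(2√(7.8K_p)).
Setting ζ = 0.2155: √(7.8K_p) = 1.6/(2·0.2155) = 3.713, so K_p = 13.79/7.8 = 1.77.

K_p = 1.77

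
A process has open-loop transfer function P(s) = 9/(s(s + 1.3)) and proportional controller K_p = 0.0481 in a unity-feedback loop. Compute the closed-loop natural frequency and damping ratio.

ω_n = 0.658 rad/s, ζ = 0.988

The closed-loop denominator is s(s+1.3) + 0.0481·9 = s² + 1.3s + 0.4329.
So ω_n² = 0.4329 ⇒ ω_n = 0.658 rad/s, and ζ = 1.3/(2ω_n) = 0.988.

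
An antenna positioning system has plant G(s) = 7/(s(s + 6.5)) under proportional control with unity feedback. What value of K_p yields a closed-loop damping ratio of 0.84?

Closed-loop characteristic equation: s² + 6.5s + K_p·7 = 0.
So ω_n = √(7K_p) and 2ζω_n = 6.5, giving ζ = 6.5/(2√(7K_p)).
Setting ζ = 0.84: √(7K_p) = 6.5/(2·0.84) = 3.869, so K_p = 14.97/7 = 2.14.

K_p = 2.14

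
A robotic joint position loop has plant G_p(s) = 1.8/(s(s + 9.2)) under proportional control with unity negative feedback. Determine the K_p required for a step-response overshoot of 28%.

From %OS = 100·exp(−πζ/√(1−ζ²)) = 28%, ζ = −ln(0.28)/√(π²+ln²(0.28)) = 0.3755.
Characteristic equation s² + 9.2s + 1.8K_p = 0 gives ζ = 9.2/(2√(1.8K_p)).
Setting ζ = 0.3755: √(1.8K_p) = 9.2/(2·0.3755) = 12.25, so K_p = 150/1.8 = 83.4.

K_p = 83.4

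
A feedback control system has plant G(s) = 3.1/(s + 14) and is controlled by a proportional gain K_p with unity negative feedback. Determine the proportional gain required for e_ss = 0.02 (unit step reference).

K_p = 221

Steady-state error for a unit step on this type-0 loop is 1/(1 + K_p·G(0)).
G(0) = 0.2214. Require 1/(1 + K_p·0.2214) = 0.02, so 1 + 0.2214·K_p = 50.
K_p = (50 − 1)/0.2214 = 221.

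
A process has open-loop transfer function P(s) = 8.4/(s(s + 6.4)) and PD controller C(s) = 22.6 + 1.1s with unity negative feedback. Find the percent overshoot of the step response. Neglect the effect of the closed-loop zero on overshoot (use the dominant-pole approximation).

Forward path: (22.6 + 1.1s)·8.4/(s(s+6.4)). The closed-loop characteristic equation is s² + (6.4 + 8.4·1.1)s + 8.4·22.6 = 0.
That is s² + 15.64s + 189.8 = 0, so ω_n = 13.78 rad/s and ζ = 15.64/(2·13.78) = 0.5676.
%OS = 100·exp(−πζ/√(1−ζ²)) = 11.5%.

11.5%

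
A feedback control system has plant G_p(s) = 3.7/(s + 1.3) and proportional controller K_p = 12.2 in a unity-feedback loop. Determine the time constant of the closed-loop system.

Closed-loop transfer function: T(s) = K_p·G_p(s)/(1 + K_p·G_p(s)) = 45.14/(s + 1.3 + 45.14) = 45.14/(s + 46.44).
Time constant τ = 1/46.44 = 0.0215 s.

τ = 0.0215 s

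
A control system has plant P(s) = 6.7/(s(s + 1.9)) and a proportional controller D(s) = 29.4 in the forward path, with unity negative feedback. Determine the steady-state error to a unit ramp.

The loop has one pole at the origin (type 1). Velocity error constant K_v = lim_{s→0} s·D(s)P(s) = 29.4·6.7/1.9 = 103.7.
Steady-state error to a unit ramp: e_ss = 1/K_v = 0.00965.

0.00965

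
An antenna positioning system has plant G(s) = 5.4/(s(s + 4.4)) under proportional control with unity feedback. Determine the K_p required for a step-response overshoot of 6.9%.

K_p = 2.13

From %OS = 100·exp(−πζ/√(1−ζ²)) = 6.9%, ζ = −ln(0.069)/√(π²+ln²(0.069)) = 0.6481.
Characteristic equation s² + 4.4s + 5.4K_p = 0 gives ζ = 4.4/(2√(5.4K_p)).
Setting ζ = 0.6481: √(5.4K_p) = 4.4/(2·0.6481) = 3.394, so K_p = 11.52/5.4 = 2.13.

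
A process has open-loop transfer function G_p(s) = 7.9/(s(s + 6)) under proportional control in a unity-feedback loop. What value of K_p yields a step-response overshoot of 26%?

K_p = 7.34

From %OS = 100·exp(−πζ/√(1−ζ²)) = 26%, ζ = −ln(0.26)/√(π²+ln²(0.26)) = 0.3941.
Characteristic equation s² + 6s + 7.9K_p = 0 gives ζ = 6/(2√(7.9K_p)).
Setting ζ = 0.3941: √(7.9K_p) = 6/(2·0.3941) = 7.613, so K_p = 57.95/7.9 = 7.34.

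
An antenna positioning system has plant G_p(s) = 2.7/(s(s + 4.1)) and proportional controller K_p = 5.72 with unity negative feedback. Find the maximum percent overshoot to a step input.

From 1 + K_pG_p(s) = 0: s² + 4.1s + 15.44 = 0 ⇒ ω_n = 3.93, ζ = 0.5216.
%OS = 100·exp(−πζ/√(1−ζ²)) = 100·exp(−π·0.5216/√0.7279) = 14.6%.

14.6%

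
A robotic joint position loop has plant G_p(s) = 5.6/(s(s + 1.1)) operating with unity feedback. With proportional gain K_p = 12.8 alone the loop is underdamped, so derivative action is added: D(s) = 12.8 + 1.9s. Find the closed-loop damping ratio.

ζ = 0.693

Forward path: (12.8 + 1.9s)·5.6/(s(s+1.1)). The closed-loop characteristic equation is s² + (1.1 + 5.6·1.9)s + 5.6·12.8 = 0.
That is s² + 11.74s + 71.68 = 0, so ω_n = 8.466 rad/s and ζ = 11.74/(2·8.466) = 0.6933.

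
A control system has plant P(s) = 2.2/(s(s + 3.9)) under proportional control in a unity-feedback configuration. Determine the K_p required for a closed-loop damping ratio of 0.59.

Closed-loop characteristic equation: s² + 3.9s + K_p·2.2 = 0.
So ω_n = √(2.2K_p) and 2ζω_n = 3.9, giving ζ = 3.9/(2√(2.2K_p)).
Setting ζ = 0.59: √(2.2K_p) = 3.9/(2·0.59) = 3.305, so K_p = 10.92/2.2 = 4.97.

K_p = 4.97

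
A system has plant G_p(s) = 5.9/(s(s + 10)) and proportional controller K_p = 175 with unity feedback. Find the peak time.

Closed-loop characteristic equation: s² + 10s + 1032 = 0, so ω_n = 32.13 rad/s and ζ = 10/(2·32.13) = 0.1556.
Damped frequency ω_d = ω_n√(1−ζ²) = 31.74 rad/s, so peak time T_p = π/ω_d = 0.099 s.

T_p = 0.099 s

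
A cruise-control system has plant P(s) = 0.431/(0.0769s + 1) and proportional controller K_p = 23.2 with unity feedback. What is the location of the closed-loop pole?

Closed loop: T(s) = K_p·P/(1+K_p·P) = 9.999/(0.0769s + 1 + 9.999), with pole at s = −(1 + 9.999)/0.0769 = −143.

s = -143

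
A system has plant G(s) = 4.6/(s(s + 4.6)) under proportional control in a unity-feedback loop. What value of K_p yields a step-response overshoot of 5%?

K_p = 2.41

From %OS = 100·exp(−πζ/√(1−ζ²)) = 5%, ζ = −ln(0.05)/√(π²+ln²(0.05)) = 0.6901.
Characteristic equation s² + 4.6s + 4.6K_p = 0 gives ζ = 4.6/(2√(4.6K_p)).
Setting ζ = 0.6901: √(4.6K_p) = 4.6/(2·0.6901) = 3.333, so K_p = 11.11/4.6 = 2.41.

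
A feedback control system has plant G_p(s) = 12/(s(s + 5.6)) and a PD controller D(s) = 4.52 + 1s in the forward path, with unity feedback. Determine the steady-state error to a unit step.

0

The open loop D(s)G_p(s) has a pole at the origin (type 1), so the static position error constant is infinite and e_ss = 1/(1+∞) = 0.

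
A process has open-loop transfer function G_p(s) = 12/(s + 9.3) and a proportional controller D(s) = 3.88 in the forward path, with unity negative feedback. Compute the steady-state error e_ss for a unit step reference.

The loop is type 0. Static position error constant K_pos = D(0)·G_p(0) = 3.88·1.29 = 5.006.
Steady-state error to a unit step: e_ss = 1/(1+K_pos) = 1/6.006 = 0.166.

0.166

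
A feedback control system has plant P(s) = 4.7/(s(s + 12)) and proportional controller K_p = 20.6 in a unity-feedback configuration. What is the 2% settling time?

The closed-loop denominator s² + 12s + 96.82 gives ω_n = √96.82 = 9.84 and ζ = 12/(2ω_n) = 0.6098.
2% settling time T_s ≈ 4/(ζω_n) = 4/6 = 0.667 s.

T_s ≈ 0.667 s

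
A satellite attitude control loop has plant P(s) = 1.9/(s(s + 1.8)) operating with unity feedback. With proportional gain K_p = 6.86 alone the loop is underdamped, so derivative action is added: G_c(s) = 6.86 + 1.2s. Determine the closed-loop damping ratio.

ζ = 0.565

Forward path: (6.86 + 1.2s)·1.9/(s(s+1.8)). The closed-loop characteristic equation is s² + (1.8 + 1.9·1.2)s + 1.9·6.86 = 0.
That is s² + 4.08s + 13.03 = 0, so ω_n = 3.61 rad/s and ζ = 4.08/(2·3.61) = 0.5651.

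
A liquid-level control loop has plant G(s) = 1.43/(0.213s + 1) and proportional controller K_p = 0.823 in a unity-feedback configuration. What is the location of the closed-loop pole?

s = -10.22

Closed loop: T(s) = K_p·G/(1+K_p·G) = 1.177/(0.213s + 1 + 1.177), with pole at s = −(1 + 1.177)/0.213 = −10.22.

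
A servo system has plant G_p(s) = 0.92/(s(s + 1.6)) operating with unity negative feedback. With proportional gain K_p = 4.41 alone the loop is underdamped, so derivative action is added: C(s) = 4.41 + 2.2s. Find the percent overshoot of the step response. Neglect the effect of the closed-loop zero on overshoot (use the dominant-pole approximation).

Forward path: (4.41 + 2.2s)·0.92/(s(s+1.6)). The closed-loop characteristic equation is s² + (1.6 + 0.92·2.2)s + 0.92·4.41 = 0.
That is s² + 3.624s + 4.057 = 0, so ω_n = 2.014 rad/s and ζ = 3.624/(2·2.014) = 0.8996.
%OS = 100·exp(−πζ/√(1−ζ²)) = 0.155%.

0.155%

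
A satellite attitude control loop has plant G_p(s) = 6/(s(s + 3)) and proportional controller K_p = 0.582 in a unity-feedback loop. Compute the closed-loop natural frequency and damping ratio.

With unity feedback the closed-loop characteristic equation is s² + 3s + 0.582·6 = s² + 3s + 3.492 = 0.
Matching s² + 2ζω_n s + ω_n²: ω_n = √3.492 = 1.869 rad/s and 2ζω_n = 3, so ζ = 3/(2·1.869) = 0.803.

ω_n = 1.87 rad/s, ζ = 0.803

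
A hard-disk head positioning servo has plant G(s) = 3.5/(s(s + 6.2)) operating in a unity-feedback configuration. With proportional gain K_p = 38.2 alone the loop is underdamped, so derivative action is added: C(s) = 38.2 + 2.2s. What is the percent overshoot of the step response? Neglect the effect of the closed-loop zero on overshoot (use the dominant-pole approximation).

Forward path: (38.2 + 2.2s)·3.5/(s(s+6.2)). The closed-loop characteristic equation is s² + (6.2 + 3.5·2.2)s + 3.5·38.2 = 0.
That is s² + 13.9s + 133.7 = 0, so ω_n = 11.56 rad/s and ζ = 13.9/(2·11.56) = 0.6011.
%OS = 100·exp(−πζ/√(1−ζ²)) = 9.42%.

9.42%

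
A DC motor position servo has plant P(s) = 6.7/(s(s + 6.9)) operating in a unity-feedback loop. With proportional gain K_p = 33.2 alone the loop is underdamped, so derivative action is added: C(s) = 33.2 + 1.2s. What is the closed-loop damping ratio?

Forward path: (33.2 + 1.2s)·6.7/(s(s+6.9)). The closed-loop characteristic equation is s² + (6.9 + 6.7·1.2)s + 6.7·33.2 = 0.
That is s² + 14.94s + 222.4 = 0, so ω_n = 14.91 rad/s and ζ = 14.94/(2·14.91) = 0.5009.

ζ = 0.501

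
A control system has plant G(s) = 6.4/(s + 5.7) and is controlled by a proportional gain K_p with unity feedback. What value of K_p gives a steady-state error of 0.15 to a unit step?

Steady-state error for a unit step on this type-0 loop is 1/(1 + K_p·G(0)).
G(0) = 1.123. Require 1/(1 + K_p·1.123) = 0.15, so 1 + 1.123·K_p = 6.667.
K_p = (6.667 − 1)/1.123 = 5.05.

K_p = 5.05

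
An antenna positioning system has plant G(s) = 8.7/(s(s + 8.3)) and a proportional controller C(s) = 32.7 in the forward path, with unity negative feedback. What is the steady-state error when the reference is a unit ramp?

The loop has one pole at the origin (type 1). Velocity error constant K_v = lim_{s→0} s·C(s)G(s) = 32.7·8.7/8.3 = 34.28.
Steady-state error to a unit ramp: e_ss = 1/K_v = 0.0292.

0.0292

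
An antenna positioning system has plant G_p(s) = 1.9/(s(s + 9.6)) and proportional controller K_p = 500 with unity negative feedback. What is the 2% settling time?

T_s ≈ 0.833 s

Closed-loop characteristic equation: s² + 9.6s + 950 = 0, so ω_n = 30.82 rad/s and ζ = 9.6/(2·30.82) = 0.1557.
2% settling time T_s ≈ 4/(ζω_n) = 4/4.8 = 0.833 s.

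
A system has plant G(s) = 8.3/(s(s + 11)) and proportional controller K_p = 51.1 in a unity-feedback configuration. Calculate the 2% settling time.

T_s ≈ 0.727 s

From 1 + K_pG(s) = 0: s² + 11s + 424.1 = 0 ⇒ ω_n = 20.59, ζ = 0.2671.
2% settling time T_s ≈ 4/(ζω_n) = 4/5.5 = 0.727 s.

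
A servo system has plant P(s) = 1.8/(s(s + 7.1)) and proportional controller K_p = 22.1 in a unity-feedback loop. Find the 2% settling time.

The closed-loop denominator s² + 7.1s + 39.78 gives ω_n = √39.78 = 6.307 and ζ = 7.1/(2ω_n) = 0.5629.
2% settling time T_s ≈ 4/(ζω_n) = 4/3.55 = 1.13 s.

T_s ≈ 1.13 s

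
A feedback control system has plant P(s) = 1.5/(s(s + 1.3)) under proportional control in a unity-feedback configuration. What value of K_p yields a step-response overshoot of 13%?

K_p = 0.95

From %OS = 100·exp(−πζ/√(1−ζ²)) = 13%, ζ = −ln(0.13)/√(π²+ln²(0.13)) = 0.5446.
Characteristic equation s² + 1.3s + 1.5K_p = 0 gives ζ = 1.3/(2√(1.5K_p)).
Setting ζ = 0.5446: √(1.5K_p) = 1.3/(2·0.5446) = 1.193, so K_p = 1.424/1.5 = 0.95.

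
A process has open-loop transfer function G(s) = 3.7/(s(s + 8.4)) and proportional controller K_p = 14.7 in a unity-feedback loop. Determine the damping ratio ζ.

With unity feedback the closed-loop characteristic equation is s² + 8.4s + 14.7·3.7 = s² + 8.4s + 54.39 = 0.
Matching s² + 2ζω_n s + ω_n²: ω_n = √54.39 = 7.375 rad/s and 2ζω_n = 8.4, so ζ = 8.4/(2·7.375) = 0.569.

ζ = 0.569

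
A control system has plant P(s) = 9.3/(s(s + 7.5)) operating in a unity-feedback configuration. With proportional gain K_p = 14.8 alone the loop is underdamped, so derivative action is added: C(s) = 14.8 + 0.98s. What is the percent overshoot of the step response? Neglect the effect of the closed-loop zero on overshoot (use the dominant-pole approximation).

Forward path: (14.8 + 0.98s)·9.3/(s(s+7.5)). The closed-loop characteristic equation is s² + (7.5 + 9.3·0.98)s + 9.3·14.8 = 0.
That is s² + 16.61s + 137.6 = 0, so ω_n = 11.73 rad/s and ζ = 16.61/(2·11.73) = 0.7081.
%OS = 100·exp(−πζ/√(1−ζ²)) = 4.28%.

4.28%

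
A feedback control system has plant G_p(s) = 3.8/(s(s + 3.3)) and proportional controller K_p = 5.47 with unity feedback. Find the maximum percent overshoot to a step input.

The closed-loop denominator s² + 3.3s + 20.79 gives ω_n = √20.79 = 4.559 and ζ = 3.3/(2ω_n) = 0.3619.
%OS = 100·exp(−πζ/√(1−ζ²)) = 100·exp(−π·0.3619/√0.869) = 29.5%.

29.5%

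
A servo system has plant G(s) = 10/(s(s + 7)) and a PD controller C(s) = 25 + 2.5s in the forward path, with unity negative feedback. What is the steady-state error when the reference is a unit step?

The open loop C(s)G(s) has a pole at the origin (type 1), so the static position error constant is infinite and e_ss = 1/(1+∞) = 0.

0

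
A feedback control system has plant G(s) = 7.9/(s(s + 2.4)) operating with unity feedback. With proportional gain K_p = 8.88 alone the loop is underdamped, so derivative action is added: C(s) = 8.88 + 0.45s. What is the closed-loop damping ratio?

ζ = 0.355

Forward path: (8.88 + 0.45s)·7.9/(s(s+2.4)). The closed-loop characteristic equation is s² + (2.4 + 7.9·0.45)s + 7.9·8.88 = 0.
That is s² + 5.955s + 70.15 = 0, so ω_n = 8.376 rad/s and ζ = 5.955/(2·8.376) = 0.3555.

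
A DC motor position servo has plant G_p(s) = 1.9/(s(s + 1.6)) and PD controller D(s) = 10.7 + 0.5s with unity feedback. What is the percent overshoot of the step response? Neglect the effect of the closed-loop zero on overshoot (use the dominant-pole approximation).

Forward path: (10.7 + 0.5s)·1.9/(s(s+1.6)). The closed-loop characteristic equation is s² + (1.6 + 1.9·0.5)s + 1.9·10.7 = 0.
That is s² + 2.55s + 20.33 = 0, so ω_n = 4.509 rad/s and ζ = 2.55/(2·4.509) = 0.2828.
%OS = 100·exp(−πζ/√(1−ζ²)) = 39.6%.

39.6%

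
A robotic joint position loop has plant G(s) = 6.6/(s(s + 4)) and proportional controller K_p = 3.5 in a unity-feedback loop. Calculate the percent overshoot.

23.7%

The closed-loop denominator s² + 4s + 23.1 gives ω_n = √23.1 = 4.806 and ζ = 4/(2ω_n) = 0.4161.
%OS = 100·exp(−πζ/√(1−ζ²)) = 100·exp(−π·0.4161/√0.8268) = 23.7%.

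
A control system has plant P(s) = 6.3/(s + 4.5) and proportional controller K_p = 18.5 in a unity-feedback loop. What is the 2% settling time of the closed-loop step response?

Closed-loop transfer function: T(s) = K_p·P(s)/(1 + K_p·P(s)) = 116.5/(s + 4.5 + 116.5) = 116.5/(s + 121).
Time constant τ = 1/121 = 0.008261 s, so the 2% settling time is about 4τ = 0.033 s.

T_s ≈ 0.033 s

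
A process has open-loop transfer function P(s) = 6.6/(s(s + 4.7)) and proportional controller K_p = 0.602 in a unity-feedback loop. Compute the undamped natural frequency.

ω_n = 1.99 rad/s

With unity feedback the closed-loop characteristic equation is s² + 4.7s + 0.602·6.6 = s² + 4.7s + 3.973 = 0.
Matching s² + 2ζω_n s + ω_n²: ω_n = √3.973 = 1.993 rad/s and 2ζω_n = 4.7, so ζ = 4.7/(2·1.993) = 1.18.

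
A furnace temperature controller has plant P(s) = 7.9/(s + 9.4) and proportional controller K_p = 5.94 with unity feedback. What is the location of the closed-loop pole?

Closed-loop transfer function: T(s) = K_p·P(s)/(1 + K_p·P(s)) = 46.93/(s + 9.4 + 46.93) = 46.93/(s + 56.33).
The closed-loop pole is at s = −56.33.

s = -56.33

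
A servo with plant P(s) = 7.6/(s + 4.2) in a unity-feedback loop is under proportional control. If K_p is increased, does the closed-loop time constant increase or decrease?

Closed-loop pole is at s = −(4.2+K_p·7.6); larger K_p moves it further left, so τ = 1/(4.2+K_p·7.6) decreases.

decrease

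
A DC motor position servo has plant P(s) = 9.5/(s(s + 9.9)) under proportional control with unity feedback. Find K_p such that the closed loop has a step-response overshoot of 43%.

K_p = 38.3

From %OS = 100·exp(−πζ/√(1−ζ²)) = 43%, ζ = −ln(0.43)/√(π²+ln²(0.43)) = 0.2594.
Characteristic equation s² + 9.9s + 9.5K_p = 0 gives ζ = 9.9/(2√(9.5K_p)).
Setting ζ = 0.2594: √(9.5K_p) = 9.9/(2·0.2594) = 19.08, so K_p = 364/9.5 = 38.3.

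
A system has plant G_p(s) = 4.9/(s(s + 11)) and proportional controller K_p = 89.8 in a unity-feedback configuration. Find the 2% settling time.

The closed-loop denominator s² + 11s + 440 gives ω_n = √440 = 20.98 and ζ = 11/(2ω_n) = 0.2622.
2% settling time T_s ≈ 4/(ζω_n) = 4/5.5 = 0.727 s.

T_s ≈ 0.727 s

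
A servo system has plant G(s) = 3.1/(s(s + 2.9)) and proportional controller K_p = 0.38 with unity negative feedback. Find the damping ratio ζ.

ζ = 1.34

With unity feedback the closed-loop characteristic equation is s² + 2.9s + 0.38·3.1 = s² + 2.9s + 1.178 = 0.
So ω_n² = 1.178 ⇒ ω_n = 1.085 rad/s, and ζ = 2.9/(2ω_n) = 1.34.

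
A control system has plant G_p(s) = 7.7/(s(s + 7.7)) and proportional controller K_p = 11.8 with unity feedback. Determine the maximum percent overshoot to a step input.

25%

From 1 + K_pG_p(s) = 0: s² + 7.7s + 90.86 = 0 ⇒ ω_n = 9.532, ζ = 0.4039.
%OS = 100·exp(−πζ/√(1−ζ²)) = 100·exp(−π·0.4039/√0.8369) = 25%.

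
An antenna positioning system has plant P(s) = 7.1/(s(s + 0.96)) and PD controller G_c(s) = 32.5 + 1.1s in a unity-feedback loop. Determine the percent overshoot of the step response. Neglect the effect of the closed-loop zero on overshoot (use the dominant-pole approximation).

38.8%

Forward path: (32.5 + 1.1s)·7.1/(s(s+0.96)). The closed-loop characteristic equation is s² + (0.96 + 7.1·1.1)s + 7.1·32.5 = 0.
That is s² + 8.77s + 230.8 = 0, so ω_n = 15.19 rad/s and ζ = 8.77/(2·15.19) = 0.2887.
%OS = 100·exp(−πζ/√(1−ζ²)) = 38.8%.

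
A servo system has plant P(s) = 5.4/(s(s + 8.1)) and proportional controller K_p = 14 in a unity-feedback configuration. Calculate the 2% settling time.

Closed-loop characteristic equation: s² + 8.1s + 75.6 = 0, so ω_n = 8.695 rad/s and ζ = 8.1/(2·8.695) = 0.4658.
2% settling time T_s ≈ 4/(ζω_n) = 4/4.05 = 0.988 s.

T_s ≈ 0.988 s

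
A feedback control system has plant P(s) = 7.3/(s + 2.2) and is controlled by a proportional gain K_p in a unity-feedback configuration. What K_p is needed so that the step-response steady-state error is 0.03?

K_p = 9.74

Steady-state error for a unit step on this type-0 loop is 1/(1 + K_p·P(0)).
P(0) = 3.318. Require 1/(1 + K_p·3.318) = 0.03, so 1 + 3.318·K_p = 33.33.
K_p = (33.33 − 1)/3.318 = 9.74.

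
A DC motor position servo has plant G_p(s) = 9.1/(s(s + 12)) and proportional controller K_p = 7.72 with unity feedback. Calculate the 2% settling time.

The closed-loop denominator s² + 12s + 70.25 gives ω_n = √70.25 = 8.382 and ζ = 12/(2ω_n) = 0.7158.
2% settling time T_s ≈ 4/(ζω_n) = 4/6 = 0.667 s.

T_s ≈ 0.667 s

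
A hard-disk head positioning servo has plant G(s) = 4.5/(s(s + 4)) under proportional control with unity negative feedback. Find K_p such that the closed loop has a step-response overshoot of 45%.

K_p = 14.6

From %OS = 100·exp(−πζ/√(1−ζ²)) = 45%, ζ = −ln(0.45)/√(π²+ln²(0.45)) = 0.2463.
Characteristic equation s² + 4s + 4.5K_p = 0 gives ζ = 4/(2√(4.5K_p)).
Setting ζ = 0.2463: √(4.5K_p) = 4/(2·0.2463) = 8.119, so K_p = 65.92/4.5 = 14.6.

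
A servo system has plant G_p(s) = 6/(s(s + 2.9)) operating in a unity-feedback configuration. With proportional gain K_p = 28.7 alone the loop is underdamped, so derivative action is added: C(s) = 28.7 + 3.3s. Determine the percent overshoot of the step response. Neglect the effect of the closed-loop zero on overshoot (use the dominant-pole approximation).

Forward path: (28.7 + 3.3s)·6/(s(s+2.9)). The closed-loop characteristic equation is s² + (2.9 + 6·3.3)s + 6·28.7 = 0.
That is s² + 22.7s + 172.2 = 0, so ω_n = 13.12 rad/s and ζ = 22.7/(2·13.12) = 0.8649.
%OS = 100·exp(−πζ/√(1−ζ²)) = 0.445%.

0.445%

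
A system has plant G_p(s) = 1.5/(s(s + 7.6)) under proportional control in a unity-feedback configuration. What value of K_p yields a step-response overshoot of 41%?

From %OS = 100·exp(−πζ/√(1−ζ²)) = 41%, ζ = −ln(0.41)/√(π²+ln²(0.41)) = 0.273.
Characteristic equation s² + 7.6s + 1.5K_p = 0 gives ζ = 7.6/(2√(1.5K_p)).
Setting ζ = 0.273: √(1.5K_p) = 7.6/(2·0.273) = 13.92, so K_p = 193.7/1.5 = 129.

K_p = 129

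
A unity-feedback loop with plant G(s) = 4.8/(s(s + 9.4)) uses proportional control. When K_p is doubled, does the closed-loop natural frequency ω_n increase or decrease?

increase

ω_n = √(4.8·K_p), which grows with K_p.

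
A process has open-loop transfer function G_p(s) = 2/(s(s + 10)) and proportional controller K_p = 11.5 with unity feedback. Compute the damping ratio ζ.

ζ = 1.04

With unity feedback the closed-loop characteristic equation is s² + 10s + 11.5·2 = s² + 10s + 23 = 0.
Matching s² + 2ζω_n s + ω_n²: ω_n = √23 = 4.796 rad/s and 2ζω_n = 10, so ζ = 10/(2·4.796) = 1.04.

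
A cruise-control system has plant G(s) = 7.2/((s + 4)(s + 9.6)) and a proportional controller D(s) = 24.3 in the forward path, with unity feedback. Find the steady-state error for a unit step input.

0.18

The loop is type 0. Static position error constant K_pos = D(0)·G(0) = 24.3·0.1875 = 4.556.
Steady-state error to a unit step: e_ss = 1/(1+K_pos) = 1/5.556 = 0.18.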